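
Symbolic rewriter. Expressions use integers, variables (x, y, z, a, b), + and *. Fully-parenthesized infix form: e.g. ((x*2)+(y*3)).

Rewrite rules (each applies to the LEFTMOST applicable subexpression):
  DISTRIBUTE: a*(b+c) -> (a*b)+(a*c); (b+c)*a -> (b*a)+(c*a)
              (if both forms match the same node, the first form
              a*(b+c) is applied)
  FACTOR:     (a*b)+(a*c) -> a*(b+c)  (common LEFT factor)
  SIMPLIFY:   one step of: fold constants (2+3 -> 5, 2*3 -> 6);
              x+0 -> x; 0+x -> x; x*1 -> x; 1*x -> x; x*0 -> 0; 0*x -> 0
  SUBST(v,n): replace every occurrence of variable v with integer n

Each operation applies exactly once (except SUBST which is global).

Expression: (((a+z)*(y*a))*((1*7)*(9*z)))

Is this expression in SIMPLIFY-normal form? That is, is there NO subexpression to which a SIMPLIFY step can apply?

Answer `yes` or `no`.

Answer: no

Derivation:
Expression: (((a+z)*(y*a))*((1*7)*(9*z)))
Scanning for simplifiable subexpressions (pre-order)...
  at root: (((a+z)*(y*a))*((1*7)*(9*z))) (not simplifiable)
  at L: ((a+z)*(y*a)) (not simplifiable)
  at LL: (a+z) (not simplifiable)
  at LR: (y*a) (not simplifiable)
  at R: ((1*7)*(9*z)) (not simplifiable)
  at RL: (1*7) (SIMPLIFIABLE)
  at RR: (9*z) (not simplifiable)
Found simplifiable subexpr at path RL: (1*7)
One SIMPLIFY step would give: (((a+z)*(y*a))*(7*(9*z)))
-> NOT in normal form.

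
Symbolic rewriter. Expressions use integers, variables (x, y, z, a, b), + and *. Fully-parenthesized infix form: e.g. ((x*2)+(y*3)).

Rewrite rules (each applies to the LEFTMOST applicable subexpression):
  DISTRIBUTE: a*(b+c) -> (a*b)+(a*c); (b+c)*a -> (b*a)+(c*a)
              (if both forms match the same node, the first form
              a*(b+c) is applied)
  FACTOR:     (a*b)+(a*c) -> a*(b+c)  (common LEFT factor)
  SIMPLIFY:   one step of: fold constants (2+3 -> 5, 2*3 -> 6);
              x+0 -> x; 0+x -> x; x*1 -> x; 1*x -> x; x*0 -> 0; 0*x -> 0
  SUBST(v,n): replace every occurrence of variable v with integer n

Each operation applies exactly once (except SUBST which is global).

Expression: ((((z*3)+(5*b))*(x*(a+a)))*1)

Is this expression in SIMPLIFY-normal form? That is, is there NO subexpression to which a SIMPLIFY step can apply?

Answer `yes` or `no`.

Expression: ((((z*3)+(5*b))*(x*(a+a)))*1)
Scanning for simplifiable subexpressions (pre-order)...
  at root: ((((z*3)+(5*b))*(x*(a+a)))*1) (SIMPLIFIABLE)
  at L: (((z*3)+(5*b))*(x*(a+a))) (not simplifiable)
  at LL: ((z*3)+(5*b)) (not simplifiable)
  at LLL: (z*3) (not simplifiable)
  at LLR: (5*b) (not simplifiable)
  at LR: (x*(a+a)) (not simplifiable)
  at LRR: (a+a) (not simplifiable)
Found simplifiable subexpr at path root: ((((z*3)+(5*b))*(x*(a+a)))*1)
One SIMPLIFY step would give: (((z*3)+(5*b))*(x*(a+a)))
-> NOT in normal form.

Answer: no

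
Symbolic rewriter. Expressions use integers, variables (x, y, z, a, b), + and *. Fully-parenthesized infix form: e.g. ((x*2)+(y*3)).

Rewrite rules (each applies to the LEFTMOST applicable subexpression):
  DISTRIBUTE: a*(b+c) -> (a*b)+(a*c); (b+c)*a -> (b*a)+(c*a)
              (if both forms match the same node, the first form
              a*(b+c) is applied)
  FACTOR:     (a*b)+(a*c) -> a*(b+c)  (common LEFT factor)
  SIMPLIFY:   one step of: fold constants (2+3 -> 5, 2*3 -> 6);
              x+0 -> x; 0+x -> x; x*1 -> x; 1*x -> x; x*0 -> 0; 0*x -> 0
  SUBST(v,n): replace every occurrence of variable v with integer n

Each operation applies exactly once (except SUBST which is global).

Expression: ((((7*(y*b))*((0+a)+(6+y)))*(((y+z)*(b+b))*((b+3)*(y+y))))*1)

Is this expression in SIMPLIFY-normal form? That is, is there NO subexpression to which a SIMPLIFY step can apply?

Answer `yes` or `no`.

Expression: ((((7*(y*b))*((0+a)+(6+y)))*(((y+z)*(b+b))*((b+3)*(y+y))))*1)
Scanning for simplifiable subexpressions (pre-order)...
  at root: ((((7*(y*b))*((0+a)+(6+y)))*(((y+z)*(b+b))*((b+3)*(y+y))))*1) (SIMPLIFIABLE)
  at L: (((7*(y*b))*((0+a)+(6+y)))*(((y+z)*(b+b))*((b+3)*(y+y)))) (not simplifiable)
  at LL: ((7*(y*b))*((0+a)+(6+y))) (not simplifiable)
  at LLL: (7*(y*b)) (not simplifiable)
  at LLLR: (y*b) (not simplifiable)
  at LLR: ((0+a)+(6+y)) (not simplifiable)
  at LLRL: (0+a) (SIMPLIFIABLE)
  at LLRR: (6+y) (not simplifiable)
  at LR: (((y+z)*(b+b))*((b+3)*(y+y))) (not simplifiable)
  at LRL: ((y+z)*(b+b)) (not simplifiable)
  at LRLL: (y+z) (not simplifiable)
  at LRLR: (b+b) (not simplifiable)
  at LRR: ((b+3)*(y+y)) (not simplifiable)
  at LRRL: (b+3) (not simplifiable)
  at LRRR: (y+y) (not simplifiable)
Found simplifiable subexpr at path root: ((((7*(y*b))*((0+a)+(6+y)))*(((y+z)*(b+b))*((b+3)*(y+y))))*1)
One SIMPLIFY step would give: (((7*(y*b))*((0+a)+(6+y)))*(((y+z)*(b+b))*((b+3)*(y+y))))
-> NOT in normal form.

Answer: no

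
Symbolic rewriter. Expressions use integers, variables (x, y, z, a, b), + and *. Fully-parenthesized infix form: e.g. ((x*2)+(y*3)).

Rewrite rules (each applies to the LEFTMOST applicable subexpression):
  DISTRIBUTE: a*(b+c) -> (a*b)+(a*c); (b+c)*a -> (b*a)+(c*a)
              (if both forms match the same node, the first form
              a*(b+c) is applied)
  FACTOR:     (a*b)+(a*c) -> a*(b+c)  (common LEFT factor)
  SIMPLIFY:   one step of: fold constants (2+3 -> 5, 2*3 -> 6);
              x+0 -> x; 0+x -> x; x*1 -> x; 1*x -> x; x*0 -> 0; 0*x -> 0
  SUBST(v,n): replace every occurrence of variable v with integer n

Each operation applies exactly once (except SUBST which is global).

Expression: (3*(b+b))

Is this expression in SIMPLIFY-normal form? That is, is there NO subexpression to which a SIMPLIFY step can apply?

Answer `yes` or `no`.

Answer: yes

Derivation:
Expression: (3*(b+b))
Scanning for simplifiable subexpressions (pre-order)...
  at root: (3*(b+b)) (not simplifiable)
  at R: (b+b) (not simplifiable)
Result: no simplifiable subexpression found -> normal form.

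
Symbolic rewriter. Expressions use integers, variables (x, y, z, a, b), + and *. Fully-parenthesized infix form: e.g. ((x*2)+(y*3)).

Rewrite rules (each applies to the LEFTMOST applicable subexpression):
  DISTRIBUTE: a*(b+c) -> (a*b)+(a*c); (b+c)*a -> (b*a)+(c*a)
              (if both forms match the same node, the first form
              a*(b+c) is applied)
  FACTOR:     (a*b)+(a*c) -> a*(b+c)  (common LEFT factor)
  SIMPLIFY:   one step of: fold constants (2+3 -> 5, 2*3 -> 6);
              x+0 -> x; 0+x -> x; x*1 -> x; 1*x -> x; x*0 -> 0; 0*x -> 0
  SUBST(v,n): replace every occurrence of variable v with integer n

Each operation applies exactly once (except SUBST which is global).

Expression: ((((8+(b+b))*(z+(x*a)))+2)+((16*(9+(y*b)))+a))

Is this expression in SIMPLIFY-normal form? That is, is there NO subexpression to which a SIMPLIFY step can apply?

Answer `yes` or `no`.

Expression: ((((8+(b+b))*(z+(x*a)))+2)+((16*(9+(y*b)))+a))
Scanning for simplifiable subexpressions (pre-order)...
  at root: ((((8+(b+b))*(z+(x*a)))+2)+((16*(9+(y*b)))+a)) (not simplifiable)
  at L: (((8+(b+b))*(z+(x*a)))+2) (not simplifiable)
  at LL: ((8+(b+b))*(z+(x*a))) (not simplifiable)
  at LLL: (8+(b+b)) (not simplifiable)
  at LLLR: (b+b) (not simplifiable)
  at LLR: (z+(x*a)) (not simplifiable)
  at LLRR: (x*a) (not simplifiable)
  at R: ((16*(9+(y*b)))+a) (not simplifiable)
  at RL: (16*(9+(y*b))) (not simplifiable)
  at RLR: (9+(y*b)) (not simplifiable)
  at RLRR: (y*b) (not simplifiable)
Result: no simplifiable subexpression found -> normal form.

Answer: yes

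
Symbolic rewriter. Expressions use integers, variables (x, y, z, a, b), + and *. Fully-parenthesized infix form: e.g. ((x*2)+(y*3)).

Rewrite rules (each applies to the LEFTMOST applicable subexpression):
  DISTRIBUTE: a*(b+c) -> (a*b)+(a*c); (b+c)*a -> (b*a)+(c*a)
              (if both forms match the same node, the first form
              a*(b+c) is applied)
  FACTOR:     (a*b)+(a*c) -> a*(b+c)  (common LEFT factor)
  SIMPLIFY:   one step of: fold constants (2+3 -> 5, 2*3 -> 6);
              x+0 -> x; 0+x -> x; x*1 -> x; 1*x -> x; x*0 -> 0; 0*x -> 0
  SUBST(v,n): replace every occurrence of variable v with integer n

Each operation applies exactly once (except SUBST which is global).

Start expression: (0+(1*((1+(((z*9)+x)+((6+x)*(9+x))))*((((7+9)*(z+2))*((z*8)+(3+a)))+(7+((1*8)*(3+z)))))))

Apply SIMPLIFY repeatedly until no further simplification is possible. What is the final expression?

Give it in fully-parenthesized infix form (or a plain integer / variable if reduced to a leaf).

Start: (0+(1*((1+(((z*9)+x)+((6+x)*(9+x))))*((((7+9)*(z+2))*((z*8)+(3+a)))+(7+((1*8)*(3+z)))))))
Step 1: at root: (0+(1*((1+(((z*9)+x)+((6+x)*(9+x))))*((((7+9)*(z+2))*((z*8)+(3+a)))+(7+((1*8)*(3+z))))))) -> (1*((1+(((z*9)+x)+((6+x)*(9+x))))*((((7+9)*(z+2))*((z*8)+(3+a)))+(7+((1*8)*(3+z)))))); overall: (0+(1*((1+(((z*9)+x)+((6+x)*(9+x))))*((((7+9)*(z+2))*((z*8)+(3+a)))+(7+((1*8)*(3+z))))))) -> (1*((1+(((z*9)+x)+((6+x)*(9+x))))*((((7+9)*(z+2))*((z*8)+(3+a)))+(7+((1*8)*(3+z))))))
Step 2: at root: (1*((1+(((z*9)+x)+((6+x)*(9+x))))*((((7+9)*(z+2))*((z*8)+(3+a)))+(7+((1*8)*(3+z)))))) -> ((1+(((z*9)+x)+((6+x)*(9+x))))*((((7+9)*(z+2))*((z*8)+(3+a)))+(7+((1*8)*(3+z))))); overall: (1*((1+(((z*9)+x)+((6+x)*(9+x))))*((((7+9)*(z+2))*((z*8)+(3+a)))+(7+((1*8)*(3+z)))))) -> ((1+(((z*9)+x)+((6+x)*(9+x))))*((((7+9)*(z+2))*((z*8)+(3+a)))+(7+((1*8)*(3+z)))))
Step 3: at RLLL: (7+9) -> 16; overall: ((1+(((z*9)+x)+((6+x)*(9+x))))*((((7+9)*(z+2))*((z*8)+(3+a)))+(7+((1*8)*(3+z))))) -> ((1+(((z*9)+x)+((6+x)*(9+x))))*(((16*(z+2))*((z*8)+(3+a)))+(7+((1*8)*(3+z)))))
Step 4: at RRRL: (1*8) -> 8; overall: ((1+(((z*9)+x)+((6+x)*(9+x))))*(((16*(z+2))*((z*8)+(3+a)))+(7+((1*8)*(3+z))))) -> ((1+(((z*9)+x)+((6+x)*(9+x))))*(((16*(z+2))*((z*8)+(3+a)))+(7+(8*(3+z)))))
Fixed point: ((1+(((z*9)+x)+((6+x)*(9+x))))*(((16*(z+2))*((z*8)+(3+a)))+(7+(8*(3+z)))))

Answer: ((1+(((z*9)+x)+((6+x)*(9+x))))*(((16*(z+2))*((z*8)+(3+a)))+(7+(8*(3+z)))))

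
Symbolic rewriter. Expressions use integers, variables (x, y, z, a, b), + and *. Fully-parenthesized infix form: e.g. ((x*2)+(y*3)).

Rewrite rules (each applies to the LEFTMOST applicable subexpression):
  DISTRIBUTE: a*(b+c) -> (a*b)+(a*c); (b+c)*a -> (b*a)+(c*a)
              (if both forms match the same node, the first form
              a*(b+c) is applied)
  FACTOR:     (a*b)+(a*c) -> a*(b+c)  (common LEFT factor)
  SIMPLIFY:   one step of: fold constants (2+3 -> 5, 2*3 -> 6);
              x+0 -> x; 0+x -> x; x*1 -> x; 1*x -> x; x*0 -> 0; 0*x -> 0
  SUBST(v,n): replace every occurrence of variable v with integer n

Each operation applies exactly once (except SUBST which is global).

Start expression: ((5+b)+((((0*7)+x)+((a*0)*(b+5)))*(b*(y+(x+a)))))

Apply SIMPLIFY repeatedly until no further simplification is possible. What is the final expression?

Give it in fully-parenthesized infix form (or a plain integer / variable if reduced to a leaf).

Answer: ((5+b)+(x*(b*(y+(x+a)))))

Derivation:
Start: ((5+b)+((((0*7)+x)+((a*0)*(b+5)))*(b*(y+(x+a)))))
Step 1: at RLLL: (0*7) -> 0; overall: ((5+b)+((((0*7)+x)+((a*0)*(b+5)))*(b*(y+(x+a))))) -> ((5+b)+(((0+x)+((a*0)*(b+5)))*(b*(y+(x+a)))))
Step 2: at RLL: (0+x) -> x; overall: ((5+b)+(((0+x)+((a*0)*(b+5)))*(b*(y+(x+a))))) -> ((5+b)+((x+((a*0)*(b+5)))*(b*(y+(x+a)))))
Step 3: at RLRL: (a*0) -> 0; overall: ((5+b)+((x+((a*0)*(b+5)))*(b*(y+(x+a))))) -> ((5+b)+((x+(0*(b+5)))*(b*(y+(x+a)))))
Step 4: at RLR: (0*(b+5)) -> 0; overall: ((5+b)+((x+(0*(b+5)))*(b*(y+(x+a))))) -> ((5+b)+((x+0)*(b*(y+(x+a)))))
Step 5: at RL: (x+0) -> x; overall: ((5+b)+((x+0)*(b*(y+(x+a))))) -> ((5+b)+(x*(b*(y+(x+a)))))
Fixed point: ((5+b)+(x*(b*(y+(x+a)))))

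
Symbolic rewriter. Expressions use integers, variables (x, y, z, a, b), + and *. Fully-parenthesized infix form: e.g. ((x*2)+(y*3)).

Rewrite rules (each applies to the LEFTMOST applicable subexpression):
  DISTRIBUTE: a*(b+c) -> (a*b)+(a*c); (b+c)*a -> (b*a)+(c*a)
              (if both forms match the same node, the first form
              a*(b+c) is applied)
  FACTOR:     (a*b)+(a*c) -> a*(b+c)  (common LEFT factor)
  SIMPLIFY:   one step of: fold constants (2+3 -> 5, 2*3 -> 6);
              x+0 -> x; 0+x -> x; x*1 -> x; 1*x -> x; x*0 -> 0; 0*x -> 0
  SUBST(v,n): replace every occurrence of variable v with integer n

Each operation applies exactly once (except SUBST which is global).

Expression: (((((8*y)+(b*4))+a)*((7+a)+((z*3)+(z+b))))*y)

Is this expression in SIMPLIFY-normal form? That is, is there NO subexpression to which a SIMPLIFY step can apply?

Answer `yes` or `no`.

Answer: yes

Derivation:
Expression: (((((8*y)+(b*4))+a)*((7+a)+((z*3)+(z+b))))*y)
Scanning for simplifiable subexpressions (pre-order)...
  at root: (((((8*y)+(b*4))+a)*((7+a)+((z*3)+(z+b))))*y) (not simplifiable)
  at L: ((((8*y)+(b*4))+a)*((7+a)+((z*3)+(z+b)))) (not simplifiable)
  at LL: (((8*y)+(b*4))+a) (not simplifiable)
  at LLL: ((8*y)+(b*4)) (not simplifiable)
  at LLLL: (8*y) (not simplifiable)
  at LLLR: (b*4) (not simplifiable)
  at LR: ((7+a)+((z*3)+(z+b))) (not simplifiable)
  at LRL: (7+a) (not simplifiable)
  at LRR: ((z*3)+(z+b)) (not simplifiable)
  at LRRL: (z*3) (not simplifiable)
  at LRRR: (z+b) (not simplifiable)
Result: no simplifiable subexpression found -> normal form.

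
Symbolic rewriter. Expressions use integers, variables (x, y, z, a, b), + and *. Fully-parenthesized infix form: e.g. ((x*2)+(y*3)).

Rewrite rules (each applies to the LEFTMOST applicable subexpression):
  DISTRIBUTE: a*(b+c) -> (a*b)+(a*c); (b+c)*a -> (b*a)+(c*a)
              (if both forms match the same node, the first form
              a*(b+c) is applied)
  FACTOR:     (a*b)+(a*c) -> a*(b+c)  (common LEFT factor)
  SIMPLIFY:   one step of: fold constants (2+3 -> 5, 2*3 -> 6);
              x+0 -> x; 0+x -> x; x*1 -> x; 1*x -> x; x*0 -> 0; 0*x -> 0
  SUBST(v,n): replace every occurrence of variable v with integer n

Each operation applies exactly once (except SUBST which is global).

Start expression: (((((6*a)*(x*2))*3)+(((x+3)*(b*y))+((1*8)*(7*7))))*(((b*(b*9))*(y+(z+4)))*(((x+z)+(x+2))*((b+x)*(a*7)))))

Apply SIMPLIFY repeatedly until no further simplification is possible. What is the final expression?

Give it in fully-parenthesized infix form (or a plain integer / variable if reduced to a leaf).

Answer: (((((6*a)*(x*2))*3)+(((x+3)*(b*y))+392))*(((b*(b*9))*(y+(z+4)))*(((x+z)+(x+2))*((b+x)*(a*7)))))

Derivation:
Start: (((((6*a)*(x*2))*3)+(((x+3)*(b*y))+((1*8)*(7*7))))*(((b*(b*9))*(y+(z+4)))*(((x+z)+(x+2))*((b+x)*(a*7)))))
Step 1: at LRRL: (1*8) -> 8; overall: (((((6*a)*(x*2))*3)+(((x+3)*(b*y))+((1*8)*(7*7))))*(((b*(b*9))*(y+(z+4)))*(((x+z)+(x+2))*((b+x)*(a*7))))) -> (((((6*a)*(x*2))*3)+(((x+3)*(b*y))+(8*(7*7))))*(((b*(b*9))*(y+(z+4)))*(((x+z)+(x+2))*((b+x)*(a*7)))))
Step 2: at LRRR: (7*7) -> 49; overall: (((((6*a)*(x*2))*3)+(((x+3)*(b*y))+(8*(7*7))))*(((b*(b*9))*(y+(z+4)))*(((x+z)+(x+2))*((b+x)*(a*7))))) -> (((((6*a)*(x*2))*3)+(((x+3)*(b*y))+(8*49)))*(((b*(b*9))*(y+(z+4)))*(((x+z)+(x+2))*((b+x)*(a*7)))))
Step 3: at LRR: (8*49) -> 392; overall: (((((6*a)*(x*2))*3)+(((x+3)*(b*y))+(8*49)))*(((b*(b*9))*(y+(z+4)))*(((x+z)+(x+2))*((b+x)*(a*7))))) -> (((((6*a)*(x*2))*3)+(((x+3)*(b*y))+392))*(((b*(b*9))*(y+(z+4)))*(((x+z)+(x+2))*((b+x)*(a*7)))))
Fixed point: (((((6*a)*(x*2))*3)+(((x+3)*(b*y))+392))*(((b*(b*9))*(y+(z+4)))*(((x+z)+(x+2))*((b+x)*(a*7)))))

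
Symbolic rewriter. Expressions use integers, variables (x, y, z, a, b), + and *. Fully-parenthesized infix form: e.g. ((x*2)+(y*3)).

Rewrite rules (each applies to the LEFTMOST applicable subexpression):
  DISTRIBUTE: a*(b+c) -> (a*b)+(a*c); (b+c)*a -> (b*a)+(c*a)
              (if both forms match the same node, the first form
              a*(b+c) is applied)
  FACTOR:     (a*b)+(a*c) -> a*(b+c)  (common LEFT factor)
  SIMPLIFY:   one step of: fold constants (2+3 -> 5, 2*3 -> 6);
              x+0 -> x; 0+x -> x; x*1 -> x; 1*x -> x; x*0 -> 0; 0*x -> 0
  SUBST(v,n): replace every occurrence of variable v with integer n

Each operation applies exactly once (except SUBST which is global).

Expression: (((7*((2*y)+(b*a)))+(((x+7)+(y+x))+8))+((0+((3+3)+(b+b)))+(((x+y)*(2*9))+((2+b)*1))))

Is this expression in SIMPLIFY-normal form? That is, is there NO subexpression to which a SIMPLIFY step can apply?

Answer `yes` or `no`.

Expression: (((7*((2*y)+(b*a)))+(((x+7)+(y+x))+8))+((0+((3+3)+(b+b)))+(((x+y)*(2*9))+((2+b)*1))))
Scanning for simplifiable subexpressions (pre-order)...
  at root: (((7*((2*y)+(b*a)))+(((x+7)+(y+x))+8))+((0+((3+3)+(b+b)))+(((x+y)*(2*9))+((2+b)*1)))) (not simplifiable)
  at L: ((7*((2*y)+(b*a)))+(((x+7)+(y+x))+8)) (not simplifiable)
  at LL: (7*((2*y)+(b*a))) (not simplifiable)
  at LLR: ((2*y)+(b*a)) (not simplifiable)
  at LLRL: (2*y) (not simplifiable)
  at LLRR: (b*a) (not simplifiable)
  at LR: (((x+7)+(y+x))+8) (not simplifiable)
  at LRL: ((x+7)+(y+x)) (not simplifiable)
  at LRLL: (x+7) (not simplifiable)
  at LRLR: (y+x) (not simplifiable)
  at R: ((0+((3+3)+(b+b)))+(((x+y)*(2*9))+((2+b)*1))) (not simplifiable)
  at RL: (0+((3+3)+(b+b))) (SIMPLIFIABLE)
  at RLR: ((3+3)+(b+b)) (not simplifiable)
  at RLRL: (3+3) (SIMPLIFIABLE)
  at RLRR: (b+b) (not simplifiable)
  at RR: (((x+y)*(2*9))+((2+b)*1)) (not simplifiable)
  at RRL: ((x+y)*(2*9)) (not simplifiable)
  at RRLL: (x+y) (not simplifiable)
  at RRLR: (2*9) (SIMPLIFIABLE)
  at RRR: ((2+b)*1) (SIMPLIFIABLE)
  at RRRL: (2+b) (not simplifiable)
Found simplifiable subexpr at path RL: (0+((3+3)+(b+b)))
One SIMPLIFY step would give: (((7*((2*y)+(b*a)))+(((x+7)+(y+x))+8))+(((3+3)+(b+b))+(((x+y)*(2*9))+((2+b)*1))))
-> NOT in normal form.

Answer: no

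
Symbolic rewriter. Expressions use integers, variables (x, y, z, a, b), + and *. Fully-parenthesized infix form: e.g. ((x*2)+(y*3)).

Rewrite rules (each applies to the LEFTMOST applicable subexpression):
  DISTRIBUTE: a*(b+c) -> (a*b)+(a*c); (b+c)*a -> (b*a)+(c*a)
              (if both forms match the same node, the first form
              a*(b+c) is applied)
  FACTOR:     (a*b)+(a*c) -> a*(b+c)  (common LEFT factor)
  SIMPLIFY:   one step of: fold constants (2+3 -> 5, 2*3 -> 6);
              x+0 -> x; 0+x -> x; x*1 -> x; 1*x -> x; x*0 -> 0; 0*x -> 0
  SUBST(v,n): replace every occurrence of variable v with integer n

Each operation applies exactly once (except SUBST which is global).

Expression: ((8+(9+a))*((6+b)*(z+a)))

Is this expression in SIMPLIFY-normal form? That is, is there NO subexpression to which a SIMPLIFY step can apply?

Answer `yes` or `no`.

Expression: ((8+(9+a))*((6+b)*(z+a)))
Scanning for simplifiable subexpressions (pre-order)...
  at root: ((8+(9+a))*((6+b)*(z+a))) (not simplifiable)
  at L: (8+(9+a)) (not simplifiable)
  at LR: (9+a) (not simplifiable)
  at R: ((6+b)*(z+a)) (not simplifiable)
  at RL: (6+b) (not simplifiable)
  at RR: (z+a) (not simplifiable)
Result: no simplifiable subexpression found -> normal form.

Answer: yes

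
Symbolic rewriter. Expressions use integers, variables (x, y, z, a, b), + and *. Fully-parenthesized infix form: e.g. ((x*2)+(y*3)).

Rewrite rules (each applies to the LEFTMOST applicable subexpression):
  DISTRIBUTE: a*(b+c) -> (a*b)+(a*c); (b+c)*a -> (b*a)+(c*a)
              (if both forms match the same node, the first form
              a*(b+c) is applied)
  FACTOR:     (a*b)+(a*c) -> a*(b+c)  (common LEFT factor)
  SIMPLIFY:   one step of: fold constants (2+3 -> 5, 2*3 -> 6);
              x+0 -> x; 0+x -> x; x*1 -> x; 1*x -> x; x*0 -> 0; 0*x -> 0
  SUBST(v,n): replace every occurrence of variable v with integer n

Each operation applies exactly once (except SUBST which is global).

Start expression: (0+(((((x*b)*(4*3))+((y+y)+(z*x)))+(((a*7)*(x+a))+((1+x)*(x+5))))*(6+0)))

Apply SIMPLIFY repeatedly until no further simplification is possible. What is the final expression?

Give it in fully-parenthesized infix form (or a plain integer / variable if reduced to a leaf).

Start: (0+(((((x*b)*(4*3))+((y+y)+(z*x)))+(((a*7)*(x+a))+((1+x)*(x+5))))*(6+0)))
Step 1: at root: (0+(((((x*b)*(4*3))+((y+y)+(z*x)))+(((a*7)*(x+a))+((1+x)*(x+5))))*(6+0))) -> (((((x*b)*(4*3))+((y+y)+(z*x)))+(((a*7)*(x+a))+((1+x)*(x+5))))*(6+0)); overall: (0+(((((x*b)*(4*3))+((y+y)+(z*x)))+(((a*7)*(x+a))+((1+x)*(x+5))))*(6+0))) -> (((((x*b)*(4*3))+((y+y)+(z*x)))+(((a*7)*(x+a))+((1+x)*(x+5))))*(6+0))
Step 2: at LLLR: (4*3) -> 12; overall: (((((x*b)*(4*3))+((y+y)+(z*x)))+(((a*7)*(x+a))+((1+x)*(x+5))))*(6+0)) -> (((((x*b)*12)+((y+y)+(z*x)))+(((a*7)*(x+a))+((1+x)*(x+5))))*(6+0))
Step 3: at R: (6+0) -> 6; overall: (((((x*b)*12)+((y+y)+(z*x)))+(((a*7)*(x+a))+((1+x)*(x+5))))*(6+0)) -> (((((x*b)*12)+((y+y)+(z*x)))+(((a*7)*(x+a))+((1+x)*(x+5))))*6)
Fixed point: (((((x*b)*12)+((y+y)+(z*x)))+(((a*7)*(x+a))+((1+x)*(x+5))))*6)

Answer: (((((x*b)*12)+((y+y)+(z*x)))+(((a*7)*(x+a))+((1+x)*(x+5))))*6)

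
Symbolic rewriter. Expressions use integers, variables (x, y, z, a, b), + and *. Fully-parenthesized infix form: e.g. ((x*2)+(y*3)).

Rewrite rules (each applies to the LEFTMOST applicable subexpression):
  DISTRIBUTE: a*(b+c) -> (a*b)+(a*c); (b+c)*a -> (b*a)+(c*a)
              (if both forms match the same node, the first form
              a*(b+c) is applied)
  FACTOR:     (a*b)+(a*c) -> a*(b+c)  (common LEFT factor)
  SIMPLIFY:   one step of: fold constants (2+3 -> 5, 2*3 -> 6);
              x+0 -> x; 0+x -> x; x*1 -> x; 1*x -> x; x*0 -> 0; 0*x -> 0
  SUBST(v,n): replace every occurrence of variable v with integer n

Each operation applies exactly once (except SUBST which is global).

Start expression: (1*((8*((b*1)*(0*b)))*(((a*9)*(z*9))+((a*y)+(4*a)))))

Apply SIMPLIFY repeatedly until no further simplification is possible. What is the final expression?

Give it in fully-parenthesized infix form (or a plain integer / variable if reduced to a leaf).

Answer: 0

Derivation:
Start: (1*((8*((b*1)*(0*b)))*(((a*9)*(z*9))+((a*y)+(4*a)))))
Step 1: at root: (1*((8*((b*1)*(0*b)))*(((a*9)*(z*9))+((a*y)+(4*a))))) -> ((8*((b*1)*(0*b)))*(((a*9)*(z*9))+((a*y)+(4*a)))); overall: (1*((8*((b*1)*(0*b)))*(((a*9)*(z*9))+((a*y)+(4*a))))) -> ((8*((b*1)*(0*b)))*(((a*9)*(z*9))+((a*y)+(4*a))))
Step 2: at LRL: (b*1) -> b; overall: ((8*((b*1)*(0*b)))*(((a*9)*(z*9))+((a*y)+(4*a)))) -> ((8*(b*(0*b)))*(((a*9)*(z*9))+((a*y)+(4*a))))
Step 3: at LRR: (0*b) -> 0; overall: ((8*(b*(0*b)))*(((a*9)*(z*9))+((a*y)+(4*a)))) -> ((8*(b*0))*(((a*9)*(z*9))+((a*y)+(4*a))))
Step 4: at LR: (b*0) -> 0; overall: ((8*(b*0))*(((a*9)*(z*9))+((a*y)+(4*a)))) -> ((8*0)*(((a*9)*(z*9))+((a*y)+(4*a))))
Step 5: at L: (8*0) -> 0; overall: ((8*0)*(((a*9)*(z*9))+((a*y)+(4*a)))) -> (0*(((a*9)*(z*9))+((a*y)+(4*a))))
Step 6: at root: (0*(((a*9)*(z*9))+((a*y)+(4*a)))) -> 0; overall: (0*(((a*9)*(z*9))+((a*y)+(4*a)))) -> 0
Fixed point: 0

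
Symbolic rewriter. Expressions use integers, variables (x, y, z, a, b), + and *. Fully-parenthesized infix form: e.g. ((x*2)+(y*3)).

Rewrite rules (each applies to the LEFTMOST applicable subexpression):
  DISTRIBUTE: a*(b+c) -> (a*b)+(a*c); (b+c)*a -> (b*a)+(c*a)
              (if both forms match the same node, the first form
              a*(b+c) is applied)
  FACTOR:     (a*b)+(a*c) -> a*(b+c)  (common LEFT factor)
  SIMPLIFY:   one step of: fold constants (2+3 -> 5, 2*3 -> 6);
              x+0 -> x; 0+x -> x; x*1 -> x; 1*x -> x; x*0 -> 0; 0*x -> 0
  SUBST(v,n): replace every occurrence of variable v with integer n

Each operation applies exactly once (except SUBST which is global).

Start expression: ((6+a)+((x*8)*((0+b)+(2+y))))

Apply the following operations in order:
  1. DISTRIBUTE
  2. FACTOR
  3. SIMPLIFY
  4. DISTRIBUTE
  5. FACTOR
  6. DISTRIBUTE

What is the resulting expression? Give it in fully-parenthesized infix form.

Start: ((6+a)+((x*8)*((0+b)+(2+y))))
Apply DISTRIBUTE at R (target: ((x*8)*((0+b)+(2+y)))): ((6+a)+((x*8)*((0+b)+(2+y)))) -> ((6+a)+(((x*8)*(0+b))+((x*8)*(2+y))))
Apply FACTOR at R (target: (((x*8)*(0+b))+((x*8)*(2+y)))): ((6+a)+(((x*8)*(0+b))+((x*8)*(2+y)))) -> ((6+a)+((x*8)*((0+b)+(2+y))))
Apply SIMPLIFY at RRL (target: (0+b)): ((6+a)+((x*8)*((0+b)+(2+y)))) -> ((6+a)+((x*8)*(b+(2+y))))
Apply DISTRIBUTE at R (target: ((x*8)*(b+(2+y)))): ((6+a)+((x*8)*(b+(2+y)))) -> ((6+a)+(((x*8)*b)+((x*8)*(2+y))))
Apply FACTOR at R (target: (((x*8)*b)+((x*8)*(2+y)))): ((6+a)+(((x*8)*b)+((x*8)*(2+y)))) -> ((6+a)+((x*8)*(b+(2+y))))
Apply DISTRIBUTE at R (target: ((x*8)*(b+(2+y)))): ((6+a)+((x*8)*(b+(2+y)))) -> ((6+a)+(((x*8)*b)+((x*8)*(2+y))))

Answer: ((6+a)+(((x*8)*b)+((x*8)*(2+y))))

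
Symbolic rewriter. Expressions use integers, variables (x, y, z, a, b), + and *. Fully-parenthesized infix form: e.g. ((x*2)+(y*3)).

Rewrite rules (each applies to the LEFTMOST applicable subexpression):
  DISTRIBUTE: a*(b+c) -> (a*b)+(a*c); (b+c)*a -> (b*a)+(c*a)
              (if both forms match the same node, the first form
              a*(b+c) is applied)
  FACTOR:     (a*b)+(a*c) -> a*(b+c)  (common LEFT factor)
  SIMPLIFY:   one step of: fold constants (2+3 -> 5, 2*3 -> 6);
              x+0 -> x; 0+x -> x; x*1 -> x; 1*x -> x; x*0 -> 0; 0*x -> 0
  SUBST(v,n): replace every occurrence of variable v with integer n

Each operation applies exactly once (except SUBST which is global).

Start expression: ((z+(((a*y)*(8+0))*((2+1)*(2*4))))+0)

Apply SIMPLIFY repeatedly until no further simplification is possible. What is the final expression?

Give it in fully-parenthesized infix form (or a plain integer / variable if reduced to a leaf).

Answer: (z+(((a*y)*8)*24))

Derivation:
Start: ((z+(((a*y)*(8+0))*((2+1)*(2*4))))+0)
Step 1: at root: ((z+(((a*y)*(8+0))*((2+1)*(2*4))))+0) -> (z+(((a*y)*(8+0))*((2+1)*(2*4)))); overall: ((z+(((a*y)*(8+0))*((2+1)*(2*4))))+0) -> (z+(((a*y)*(8+0))*((2+1)*(2*4))))
Step 2: at RLR: (8+0) -> 8; overall: (z+(((a*y)*(8+0))*((2+1)*(2*4)))) -> (z+(((a*y)*8)*((2+1)*(2*4))))
Step 3: at RRL: (2+1) -> 3; overall: (z+(((a*y)*8)*((2+1)*(2*4)))) -> (z+(((a*y)*8)*(3*(2*4))))
Step 4: at RRR: (2*4) -> 8; overall: (z+(((a*y)*8)*(3*(2*4)))) -> (z+(((a*y)*8)*(3*8)))
Step 5: at RR: (3*8) -> 24; overall: (z+(((a*y)*8)*(3*8))) -> (z+(((a*y)*8)*24))
Fixed point: (z+(((a*y)*8)*24))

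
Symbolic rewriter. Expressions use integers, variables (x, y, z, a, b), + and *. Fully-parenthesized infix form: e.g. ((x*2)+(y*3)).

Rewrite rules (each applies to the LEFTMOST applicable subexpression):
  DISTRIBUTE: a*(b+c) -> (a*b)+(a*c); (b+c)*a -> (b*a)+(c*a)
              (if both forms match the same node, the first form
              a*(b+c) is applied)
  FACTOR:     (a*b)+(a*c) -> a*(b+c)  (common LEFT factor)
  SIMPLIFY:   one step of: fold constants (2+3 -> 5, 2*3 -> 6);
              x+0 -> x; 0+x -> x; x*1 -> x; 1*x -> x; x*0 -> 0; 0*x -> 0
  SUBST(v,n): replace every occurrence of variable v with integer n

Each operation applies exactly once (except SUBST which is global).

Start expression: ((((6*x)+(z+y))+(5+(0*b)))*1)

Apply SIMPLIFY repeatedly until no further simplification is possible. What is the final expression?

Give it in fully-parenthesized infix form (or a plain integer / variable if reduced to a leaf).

Answer: (((6*x)+(z+y))+5)

Derivation:
Start: ((((6*x)+(z+y))+(5+(0*b)))*1)
Step 1: at root: ((((6*x)+(z+y))+(5+(0*b)))*1) -> (((6*x)+(z+y))+(5+(0*b))); overall: ((((6*x)+(z+y))+(5+(0*b)))*1) -> (((6*x)+(z+y))+(5+(0*b)))
Step 2: at RR: (0*b) -> 0; overall: (((6*x)+(z+y))+(5+(0*b))) -> (((6*x)+(z+y))+(5+0))
Step 3: at R: (5+0) -> 5; overall: (((6*x)+(z+y))+(5+0)) -> (((6*x)+(z+y))+5)
Fixed point: (((6*x)+(z+y))+5)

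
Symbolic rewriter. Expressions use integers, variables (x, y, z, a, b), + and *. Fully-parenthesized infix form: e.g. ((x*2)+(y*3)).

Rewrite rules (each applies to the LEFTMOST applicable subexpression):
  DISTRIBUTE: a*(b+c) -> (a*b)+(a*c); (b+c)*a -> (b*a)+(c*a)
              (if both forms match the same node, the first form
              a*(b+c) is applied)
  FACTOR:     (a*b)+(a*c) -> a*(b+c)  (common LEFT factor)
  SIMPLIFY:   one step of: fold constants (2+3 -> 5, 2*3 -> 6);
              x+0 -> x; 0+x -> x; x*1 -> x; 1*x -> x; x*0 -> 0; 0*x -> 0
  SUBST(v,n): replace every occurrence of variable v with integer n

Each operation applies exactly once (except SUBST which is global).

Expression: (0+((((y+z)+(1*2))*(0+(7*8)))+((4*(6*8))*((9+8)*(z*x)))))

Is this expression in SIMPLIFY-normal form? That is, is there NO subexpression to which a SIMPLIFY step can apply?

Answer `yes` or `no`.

Expression: (0+((((y+z)+(1*2))*(0+(7*8)))+((4*(6*8))*((9+8)*(z*x)))))
Scanning for simplifiable subexpressions (pre-order)...
  at root: (0+((((y+z)+(1*2))*(0+(7*8)))+((4*(6*8))*((9+8)*(z*x))))) (SIMPLIFIABLE)
  at R: ((((y+z)+(1*2))*(0+(7*8)))+((4*(6*8))*((9+8)*(z*x)))) (not simplifiable)
  at RL: (((y+z)+(1*2))*(0+(7*8))) (not simplifiable)
  at RLL: ((y+z)+(1*2)) (not simplifiable)
  at RLLL: (y+z) (not simplifiable)
  at RLLR: (1*2) (SIMPLIFIABLE)
  at RLR: (0+(7*8)) (SIMPLIFIABLE)
  at RLRR: (7*8) (SIMPLIFIABLE)
  at RR: ((4*(6*8))*((9+8)*(z*x))) (not simplifiable)
  at RRL: (4*(6*8)) (not simplifiable)
  at RRLR: (6*8) (SIMPLIFIABLE)
  at RRR: ((9+8)*(z*x)) (not simplifiable)
  at RRRL: (9+8) (SIMPLIFIABLE)
  at RRRR: (z*x) (not simplifiable)
Found simplifiable subexpr at path root: (0+((((y+z)+(1*2))*(0+(7*8)))+((4*(6*8))*((9+8)*(z*x)))))
One SIMPLIFY step would give: ((((y+z)+(1*2))*(0+(7*8)))+((4*(6*8))*((9+8)*(z*x))))
-> NOT in normal form.

Answer: no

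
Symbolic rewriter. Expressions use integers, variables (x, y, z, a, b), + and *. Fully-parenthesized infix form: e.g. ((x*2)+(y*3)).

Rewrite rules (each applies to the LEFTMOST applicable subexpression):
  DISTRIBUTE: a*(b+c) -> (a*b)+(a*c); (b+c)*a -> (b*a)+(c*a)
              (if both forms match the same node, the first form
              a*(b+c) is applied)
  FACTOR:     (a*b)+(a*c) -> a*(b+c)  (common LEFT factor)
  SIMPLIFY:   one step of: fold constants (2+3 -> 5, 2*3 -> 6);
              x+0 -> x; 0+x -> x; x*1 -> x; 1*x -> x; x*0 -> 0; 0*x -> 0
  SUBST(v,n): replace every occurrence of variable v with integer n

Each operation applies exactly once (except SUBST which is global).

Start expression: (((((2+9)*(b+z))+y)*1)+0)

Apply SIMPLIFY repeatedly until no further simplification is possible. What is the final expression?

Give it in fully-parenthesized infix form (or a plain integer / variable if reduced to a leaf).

Start: (((((2+9)*(b+z))+y)*1)+0)
Step 1: at root: (((((2+9)*(b+z))+y)*1)+0) -> ((((2+9)*(b+z))+y)*1); overall: (((((2+9)*(b+z))+y)*1)+0) -> ((((2+9)*(b+z))+y)*1)
Step 2: at root: ((((2+9)*(b+z))+y)*1) -> (((2+9)*(b+z))+y); overall: ((((2+9)*(b+z))+y)*1) -> (((2+9)*(b+z))+y)
Step 3: at LL: (2+9) -> 11; overall: (((2+9)*(b+z))+y) -> ((11*(b+z))+y)
Fixed point: ((11*(b+z))+y)

Answer: ((11*(b+z))+y)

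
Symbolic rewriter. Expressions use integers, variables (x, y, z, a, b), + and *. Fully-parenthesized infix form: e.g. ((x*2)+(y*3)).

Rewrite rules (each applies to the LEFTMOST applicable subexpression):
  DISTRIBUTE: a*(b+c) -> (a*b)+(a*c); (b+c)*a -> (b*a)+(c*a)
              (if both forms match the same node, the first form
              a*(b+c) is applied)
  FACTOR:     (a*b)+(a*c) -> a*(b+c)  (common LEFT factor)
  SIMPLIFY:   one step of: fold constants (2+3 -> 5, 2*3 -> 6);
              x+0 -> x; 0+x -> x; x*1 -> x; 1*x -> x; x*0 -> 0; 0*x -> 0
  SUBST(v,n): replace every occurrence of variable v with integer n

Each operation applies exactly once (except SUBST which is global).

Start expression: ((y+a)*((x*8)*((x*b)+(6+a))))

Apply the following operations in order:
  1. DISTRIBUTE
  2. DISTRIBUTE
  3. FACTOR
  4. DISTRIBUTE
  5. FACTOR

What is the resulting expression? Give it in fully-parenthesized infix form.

Start: ((y+a)*((x*8)*((x*b)+(6+a))))
Apply DISTRIBUTE at root (target: ((y+a)*((x*8)*((x*b)+(6+a))))): ((y+a)*((x*8)*((x*b)+(6+a)))) -> ((y*((x*8)*((x*b)+(6+a))))+(a*((x*8)*((x*b)+(6+a)))))
Apply DISTRIBUTE at LR (target: ((x*8)*((x*b)+(6+a)))): ((y*((x*8)*((x*b)+(6+a))))+(a*((x*8)*((x*b)+(6+a))))) -> ((y*(((x*8)*(x*b))+((x*8)*(6+a))))+(a*((x*8)*((x*b)+(6+a)))))
Apply FACTOR at LR (target: (((x*8)*(x*b))+((x*8)*(6+a)))): ((y*(((x*8)*(x*b))+((x*8)*(6+a))))+(a*((x*8)*((x*b)+(6+a))))) -> ((y*((x*8)*((x*b)+(6+a))))+(a*((x*8)*((x*b)+(6+a)))))
Apply DISTRIBUTE at LR (target: ((x*8)*((x*b)+(6+a)))): ((y*((x*8)*((x*b)+(6+a))))+(a*((x*8)*((x*b)+(6+a))))) -> ((y*(((x*8)*(x*b))+((x*8)*(6+a))))+(a*((x*8)*((x*b)+(6+a)))))
Apply FACTOR at LR (target: (((x*8)*(x*b))+((x*8)*(6+a)))): ((y*(((x*8)*(x*b))+((x*8)*(6+a))))+(a*((x*8)*((x*b)+(6+a))))) -> ((y*((x*8)*((x*b)+(6+a))))+(a*((x*8)*((x*b)+(6+a)))))

Answer: ((y*((x*8)*((x*b)+(6+a))))+(a*((x*8)*((x*b)+(6+a)))))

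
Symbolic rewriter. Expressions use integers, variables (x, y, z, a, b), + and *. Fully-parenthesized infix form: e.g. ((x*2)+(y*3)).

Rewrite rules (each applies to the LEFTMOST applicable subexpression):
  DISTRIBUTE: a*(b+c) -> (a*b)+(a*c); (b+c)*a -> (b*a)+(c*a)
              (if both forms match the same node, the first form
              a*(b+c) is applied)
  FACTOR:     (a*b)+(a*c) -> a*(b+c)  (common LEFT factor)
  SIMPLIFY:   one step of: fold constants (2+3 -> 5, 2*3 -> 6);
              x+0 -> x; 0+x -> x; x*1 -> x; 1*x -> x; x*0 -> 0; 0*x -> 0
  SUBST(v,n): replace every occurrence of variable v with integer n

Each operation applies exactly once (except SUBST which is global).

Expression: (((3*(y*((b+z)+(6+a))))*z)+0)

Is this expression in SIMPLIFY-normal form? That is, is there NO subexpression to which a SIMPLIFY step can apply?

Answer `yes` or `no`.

Answer: no

Derivation:
Expression: (((3*(y*((b+z)+(6+a))))*z)+0)
Scanning for simplifiable subexpressions (pre-order)...
  at root: (((3*(y*((b+z)+(6+a))))*z)+0) (SIMPLIFIABLE)
  at L: ((3*(y*((b+z)+(6+a))))*z) (not simplifiable)
  at LL: (3*(y*((b+z)+(6+a)))) (not simplifiable)
  at LLR: (y*((b+z)+(6+a))) (not simplifiable)
  at LLRR: ((b+z)+(6+a)) (not simplifiable)
  at LLRRL: (b+z) (not simplifiable)
  at LLRRR: (6+a) (not simplifiable)
Found simplifiable subexpr at path root: (((3*(y*((b+z)+(6+a))))*z)+0)
One SIMPLIFY step would give: ((3*(y*((b+z)+(6+a))))*z)
-> NOT in normal form.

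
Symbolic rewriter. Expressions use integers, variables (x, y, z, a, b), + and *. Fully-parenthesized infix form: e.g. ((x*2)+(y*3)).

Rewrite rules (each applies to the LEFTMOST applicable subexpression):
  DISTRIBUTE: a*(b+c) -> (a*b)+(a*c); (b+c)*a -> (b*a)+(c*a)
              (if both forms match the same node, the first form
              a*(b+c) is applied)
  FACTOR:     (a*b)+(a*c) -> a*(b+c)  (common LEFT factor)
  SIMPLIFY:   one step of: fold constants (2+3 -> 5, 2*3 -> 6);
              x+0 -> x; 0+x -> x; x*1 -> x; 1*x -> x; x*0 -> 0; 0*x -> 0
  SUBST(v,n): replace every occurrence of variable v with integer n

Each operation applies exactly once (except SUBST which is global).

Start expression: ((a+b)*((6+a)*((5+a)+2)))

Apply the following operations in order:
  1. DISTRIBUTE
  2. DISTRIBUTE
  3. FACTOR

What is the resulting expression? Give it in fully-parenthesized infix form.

Answer: ((a*((6+a)*((5+a)+2)))+(b*((6+a)*((5+a)+2))))

Derivation:
Start: ((a+b)*((6+a)*((5+a)+2)))
Apply DISTRIBUTE at root (target: ((a+b)*((6+a)*((5+a)+2)))): ((a+b)*((6+a)*((5+a)+2))) -> ((a*((6+a)*((5+a)+2)))+(b*((6+a)*((5+a)+2))))
Apply DISTRIBUTE at LR (target: ((6+a)*((5+a)+2))): ((a*((6+a)*((5+a)+2)))+(b*((6+a)*((5+a)+2)))) -> ((a*(((6+a)*(5+a))+((6+a)*2)))+(b*((6+a)*((5+a)+2))))
Apply FACTOR at LR (target: (((6+a)*(5+a))+((6+a)*2))): ((a*(((6+a)*(5+a))+((6+a)*2)))+(b*((6+a)*((5+a)+2)))) -> ((a*((6+a)*((5+a)+2)))+(b*((6+a)*((5+a)+2))))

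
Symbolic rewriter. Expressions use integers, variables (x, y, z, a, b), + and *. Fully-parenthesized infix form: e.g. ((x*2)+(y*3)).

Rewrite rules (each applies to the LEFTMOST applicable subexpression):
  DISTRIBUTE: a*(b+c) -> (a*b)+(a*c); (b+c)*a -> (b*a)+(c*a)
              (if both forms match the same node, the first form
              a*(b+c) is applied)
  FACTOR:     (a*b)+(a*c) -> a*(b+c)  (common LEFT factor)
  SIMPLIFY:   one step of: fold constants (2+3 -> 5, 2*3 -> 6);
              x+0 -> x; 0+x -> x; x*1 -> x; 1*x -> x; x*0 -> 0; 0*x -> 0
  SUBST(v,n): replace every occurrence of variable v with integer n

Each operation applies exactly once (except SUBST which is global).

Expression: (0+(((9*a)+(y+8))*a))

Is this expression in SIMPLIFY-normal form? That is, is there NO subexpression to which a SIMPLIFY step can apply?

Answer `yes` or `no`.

Expression: (0+(((9*a)+(y+8))*a))
Scanning for simplifiable subexpressions (pre-order)...
  at root: (0+(((9*a)+(y+8))*a)) (SIMPLIFIABLE)
  at R: (((9*a)+(y+8))*a) (not simplifiable)
  at RL: ((9*a)+(y+8)) (not simplifiable)
  at RLL: (9*a) (not simplifiable)
  at RLR: (y+8) (not simplifiable)
Found simplifiable subexpr at path root: (0+(((9*a)+(y+8))*a))
One SIMPLIFY step would give: (((9*a)+(y+8))*a)
-> NOT in normal form.

Answer: no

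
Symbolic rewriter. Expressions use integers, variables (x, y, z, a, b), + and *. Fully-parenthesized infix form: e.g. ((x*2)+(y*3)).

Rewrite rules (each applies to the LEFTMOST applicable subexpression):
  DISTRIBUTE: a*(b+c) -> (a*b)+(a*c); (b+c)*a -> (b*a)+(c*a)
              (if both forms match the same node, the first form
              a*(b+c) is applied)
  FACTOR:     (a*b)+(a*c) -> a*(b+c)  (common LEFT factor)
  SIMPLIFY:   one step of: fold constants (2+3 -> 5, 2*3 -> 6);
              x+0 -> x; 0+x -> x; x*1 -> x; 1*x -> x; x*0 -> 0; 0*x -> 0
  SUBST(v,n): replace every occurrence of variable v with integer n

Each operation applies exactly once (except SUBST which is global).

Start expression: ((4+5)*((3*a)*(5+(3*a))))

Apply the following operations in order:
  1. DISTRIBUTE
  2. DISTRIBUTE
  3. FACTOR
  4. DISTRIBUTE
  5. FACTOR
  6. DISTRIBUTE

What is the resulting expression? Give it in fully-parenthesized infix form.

Start: ((4+5)*((3*a)*(5+(3*a))))
Apply DISTRIBUTE at root (target: ((4+5)*((3*a)*(5+(3*a))))): ((4+5)*((3*a)*(5+(3*a)))) -> ((4*((3*a)*(5+(3*a))))+(5*((3*a)*(5+(3*a)))))
Apply DISTRIBUTE at LR (target: ((3*a)*(5+(3*a)))): ((4*((3*a)*(5+(3*a))))+(5*((3*a)*(5+(3*a))))) -> ((4*(((3*a)*5)+((3*a)*(3*a))))+(5*((3*a)*(5+(3*a)))))
Apply FACTOR at LR (target: (((3*a)*5)+((3*a)*(3*a)))): ((4*(((3*a)*5)+((3*a)*(3*a))))+(5*((3*a)*(5+(3*a))))) -> ((4*((3*a)*(5+(3*a))))+(5*((3*a)*(5+(3*a)))))
Apply DISTRIBUTE at LR (target: ((3*a)*(5+(3*a)))): ((4*((3*a)*(5+(3*a))))+(5*((3*a)*(5+(3*a))))) -> ((4*(((3*a)*5)+((3*a)*(3*a))))+(5*((3*a)*(5+(3*a)))))
Apply FACTOR at LR (target: (((3*a)*5)+((3*a)*(3*a)))): ((4*(((3*a)*5)+((3*a)*(3*a))))+(5*((3*a)*(5+(3*a))))) -> ((4*((3*a)*(5+(3*a))))+(5*((3*a)*(5+(3*a)))))
Apply DISTRIBUTE at LR (target: ((3*a)*(5+(3*a)))): ((4*((3*a)*(5+(3*a))))+(5*((3*a)*(5+(3*a))))) -> ((4*(((3*a)*5)+((3*a)*(3*a))))+(5*((3*a)*(5+(3*a)))))

Answer: ((4*(((3*a)*5)+((3*a)*(3*a))))+(5*((3*a)*(5+(3*a)))))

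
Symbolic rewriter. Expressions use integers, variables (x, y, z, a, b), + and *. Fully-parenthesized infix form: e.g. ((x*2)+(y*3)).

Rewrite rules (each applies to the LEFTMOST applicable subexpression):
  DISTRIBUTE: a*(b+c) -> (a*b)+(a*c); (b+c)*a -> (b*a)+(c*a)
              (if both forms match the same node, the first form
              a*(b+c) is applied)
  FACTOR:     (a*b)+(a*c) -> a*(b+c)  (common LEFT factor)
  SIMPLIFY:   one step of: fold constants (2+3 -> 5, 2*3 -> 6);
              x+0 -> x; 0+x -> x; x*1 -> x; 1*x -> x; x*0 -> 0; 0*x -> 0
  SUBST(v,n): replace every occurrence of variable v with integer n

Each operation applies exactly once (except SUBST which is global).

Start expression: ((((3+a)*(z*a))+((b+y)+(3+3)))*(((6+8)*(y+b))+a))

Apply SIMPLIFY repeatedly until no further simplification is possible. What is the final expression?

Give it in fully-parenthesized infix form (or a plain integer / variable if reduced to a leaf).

Answer: ((((3+a)*(z*a))+((b+y)+6))*((14*(y+b))+a))

Derivation:
Start: ((((3+a)*(z*a))+((b+y)+(3+3)))*(((6+8)*(y+b))+a))
Step 1: at LRR: (3+3) -> 6; overall: ((((3+a)*(z*a))+((b+y)+(3+3)))*(((6+8)*(y+b))+a)) -> ((((3+a)*(z*a))+((b+y)+6))*(((6+8)*(y+b))+a))
Step 2: at RLL: (6+8) -> 14; overall: ((((3+a)*(z*a))+((b+y)+6))*(((6+8)*(y+b))+a)) -> ((((3+a)*(z*a))+((b+y)+6))*((14*(y+b))+a))
Fixed point: ((((3+a)*(z*a))+((b+y)+6))*((14*(y+b))+a))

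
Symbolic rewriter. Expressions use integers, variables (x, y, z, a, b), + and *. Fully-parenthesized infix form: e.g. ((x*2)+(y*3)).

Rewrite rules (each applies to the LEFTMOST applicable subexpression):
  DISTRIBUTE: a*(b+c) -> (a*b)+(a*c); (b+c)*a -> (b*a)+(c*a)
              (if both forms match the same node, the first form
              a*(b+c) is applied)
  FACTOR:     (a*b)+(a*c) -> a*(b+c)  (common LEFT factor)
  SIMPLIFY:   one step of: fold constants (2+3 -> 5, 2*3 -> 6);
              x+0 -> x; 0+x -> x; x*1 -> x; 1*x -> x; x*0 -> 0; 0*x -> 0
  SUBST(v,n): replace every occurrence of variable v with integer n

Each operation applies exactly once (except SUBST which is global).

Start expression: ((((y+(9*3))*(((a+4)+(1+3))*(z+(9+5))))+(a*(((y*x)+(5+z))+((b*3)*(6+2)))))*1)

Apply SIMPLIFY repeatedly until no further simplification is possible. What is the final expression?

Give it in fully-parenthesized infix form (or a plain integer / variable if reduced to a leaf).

Start: ((((y+(9*3))*(((a+4)+(1+3))*(z+(9+5))))+(a*(((y*x)+(5+z))+((b*3)*(6+2)))))*1)
Step 1: at root: ((((y+(9*3))*(((a+4)+(1+3))*(z+(9+5))))+(a*(((y*x)+(5+z))+((b*3)*(6+2)))))*1) -> (((y+(9*3))*(((a+4)+(1+3))*(z+(9+5))))+(a*(((y*x)+(5+z))+((b*3)*(6+2))))); overall: ((((y+(9*3))*(((a+4)+(1+3))*(z+(9+5))))+(a*(((y*x)+(5+z))+((b*3)*(6+2)))))*1) -> (((y+(9*3))*(((a+4)+(1+3))*(z+(9+5))))+(a*(((y*x)+(5+z))+((b*3)*(6+2)))))
Step 2: at LLR: (9*3) -> 27; overall: (((y+(9*3))*(((a+4)+(1+3))*(z+(9+5))))+(a*(((y*x)+(5+z))+((b*3)*(6+2))))) -> (((y+27)*(((a+4)+(1+3))*(z+(9+5))))+(a*(((y*x)+(5+z))+((b*3)*(6+2)))))
Step 3: at LRLR: (1+3) -> 4; overall: (((y+27)*(((a+4)+(1+3))*(z+(9+5))))+(a*(((y*x)+(5+z))+((b*3)*(6+2))))) -> (((y+27)*(((a+4)+4)*(z+(9+5))))+(a*(((y*x)+(5+z))+((b*3)*(6+2)))))
Step 4: at LRRR: (9+5) -> 14; overall: (((y+27)*(((a+4)+4)*(z+(9+5))))+(a*(((y*x)+(5+z))+((b*3)*(6+2))))) -> (((y+27)*(((a+4)+4)*(z+14)))+(a*(((y*x)+(5+z))+((b*3)*(6+2)))))
Step 5: at RRRR: (6+2) -> 8; overall: (((y+27)*(((a+4)+4)*(z+14)))+(a*(((y*x)+(5+z))+((b*3)*(6+2))))) -> (((y+27)*(((a+4)+4)*(z+14)))+(a*(((y*x)+(5+z))+((b*3)*8))))
Fixed point: (((y+27)*(((a+4)+4)*(z+14)))+(a*(((y*x)+(5+z))+((b*3)*8))))

Answer: (((y+27)*(((a+4)+4)*(z+14)))+(a*(((y*x)+(5+z))+((b*3)*8))))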